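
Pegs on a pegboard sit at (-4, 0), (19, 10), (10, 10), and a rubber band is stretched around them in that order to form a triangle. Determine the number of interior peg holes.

40

The shoelace formula gives twice the area as |((-4)·10 − 19·0) + (19·10 − 10·10) + (10·0 − (-4)·10)| = 90, so the area is 45.
The number of boundary lattice points is Σ gcd(|Δx|,|Δy|) = gcd(23,10) + gcd(9,0) + gcd(14,10) = 1+9+2 = 12.
Pick's theorem gives I = A − B/2 + 1 = 45 − 12/2 + 1 = 40.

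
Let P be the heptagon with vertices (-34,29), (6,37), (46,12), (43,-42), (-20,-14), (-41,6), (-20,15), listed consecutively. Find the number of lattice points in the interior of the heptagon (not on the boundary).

4086

Using the shoelace formula, 2A = |((-34)·37 − 6·29) + (6·12 − 46·37) + (46·(-42) − 43·12) + (43·(-14) − (-20)·(-42)) + ((-20)·6 − (-41)·(-14)) + ((-41)·15 − (-20)·6) + ((-20)·29 − (-34)·15)| = 8211, so the area is 4105.5.
Summing gcd(|Δx|,|Δy|) over the edges gives the boundary count: gcd(40,8) + gcd(40,25) + gcd(3,54) + gcd(63,28) + gcd(21,20) + gcd(21,9) + gcd(14,14) = 8+5+3+7+1+3+14 = 41.
By Pick's theorem A = I + B/2 − 1, so I = 4105.5 − 41/2 + 1 = 4086.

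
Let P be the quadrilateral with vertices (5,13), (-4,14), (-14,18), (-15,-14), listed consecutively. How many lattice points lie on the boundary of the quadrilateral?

The number of boundary lattice points is Σ gcd(|Δx|,|Δy|) = gcd(9,1) + gcd(10,4) + gcd(1,32) + gcd(20,27) = 1+2+1+1 = 5.

5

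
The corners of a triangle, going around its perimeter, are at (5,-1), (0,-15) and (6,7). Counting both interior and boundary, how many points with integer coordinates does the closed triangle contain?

By the shoelace formula, twice the signed area is |(5·(-15) − 0·(-1)) + (0·7 − 6·(-15)) + (6·(-1) − 5·7)| = 26, so the area is 13.
Along each edge there are gcd(|Δx|,|Δy|)+1 lattice points, so counting each shared vertex once the boundary has gcd(5,14) + gcd(6,22) + gcd(1,8) = 1+2+1 = 4.
Pick's theorem gives I = A − B/2 + 1 = 13 − 4/2 + 1 = 12, so the closed region contains I + B = 12 + 4 = 16 lattice points.

16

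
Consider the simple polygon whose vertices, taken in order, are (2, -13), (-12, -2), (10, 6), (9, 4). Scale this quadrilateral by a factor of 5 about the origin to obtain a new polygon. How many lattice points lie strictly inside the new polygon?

The shoelace formula gives twice the area as |(2·(-2) − (-12)·(-13)) + ((-12)·6 − 10·(-2)) + (10·4 − 9·6) + (9·(-13) − 2·4)| = 351, so the area is 175.5.
Summing gcd(|Δx|,|Δy|) over the edges gives the boundary count: gcd(14,11) + gcd(22,8) + gcd(1,2) + gcd(7,17) = 1+2+1+1 = 5.
Scaling by 5 multiplies the area by 5² = 25 (so the new area is 4387.5) and multiplies the boundary lattice-point count by 5, giving 25.
By Pick's theorem, the interior count of the dilated polygon is 4387.5 − 25/2 + 1 = 4376.

4376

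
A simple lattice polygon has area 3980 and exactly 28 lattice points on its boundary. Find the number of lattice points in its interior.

From Pick's theorem, I = A − B/2 + 1 = 3980 − 28/2 + 1 = 3967.

3967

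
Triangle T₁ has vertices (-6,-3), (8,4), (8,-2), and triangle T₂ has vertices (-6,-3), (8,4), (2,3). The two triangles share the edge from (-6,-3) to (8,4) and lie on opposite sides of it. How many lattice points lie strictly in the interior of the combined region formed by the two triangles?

52

The union is the simple quadrilateral with vertices (-6,-3), (8,-2), (8,4), (2,3) in order.
The shoelace formula gives twice the area as |[(-6)·(-2) − 8·(-3)] + [8·4 − 8·(-2)] + [8·3 − 2·4] + [2·(-3) − (-6)·3]| = 112, so the area is 56.
The number of boundary lattice points is Σ gcd(|Δx|,|Δy|) = gcd(14,1) + gcd(0,6) + gcd(6,1) + gcd(8,6) = 1+6+1+2 = 10.
By Pick's theorem I = A − B/2 + 1 = 56 − 10/2 + 1 = 52.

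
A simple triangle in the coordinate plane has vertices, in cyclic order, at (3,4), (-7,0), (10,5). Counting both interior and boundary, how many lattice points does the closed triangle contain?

12

Using the shoelace formula, 2A = |(3·0 − (-7)·4) + ((-7)·5 − 10·0) + (10·4 − 3·5)| = 18, so the area is 9.
Summing gcd(|Δx|,|Δy|) over the edges gives the boundary count: gcd(10,4) + gcd(17,5) + gcd(7,1) = 2+1+1 = 4.
Pick's theorem gives I = A − B/2 + 1 = 9 − 4/2 + 1 = 8, so the closed region contains I + B = 8 + 4 = 12 lattice points.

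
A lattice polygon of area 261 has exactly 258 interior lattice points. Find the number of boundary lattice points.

8

Pick's theorem gives A = I + B/2 − 1, so B = 2(A − I + 1) = 2(261 − 258 + 1) = 8.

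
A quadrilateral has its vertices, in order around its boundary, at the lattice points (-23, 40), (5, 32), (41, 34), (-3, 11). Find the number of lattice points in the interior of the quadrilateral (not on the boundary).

693

The shoelace formula gives twice the area as |((-23)·32 − 5·40) + (5·34 − 41·32) + (41·11 − (-3)·34) + ((-3)·40 − (-23)·11)| = 1392, so the area is 696.
Summing gcd(|Δx|,|Δy|) over the edges gives the boundary count: gcd(28,8) + gcd(36,2) + gcd(44,23) + gcd(20,29) = 4+2+1+1 = 8.
Pick's theorem gives I = A − B/2 + 1 = 696 − 8/2 + 1 = 693.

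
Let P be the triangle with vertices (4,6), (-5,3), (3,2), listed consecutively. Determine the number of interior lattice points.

Using the shoelace formula, 2A = |[4·3 − (-5)·6] + [(-5)·2 − 3·3] + [3·6 − 4·2]| = 33, so the area is 33/2.
The number of boundary lattice points is Σ gcd(|Δx|,|Δy|) = gcd(9,3) + gcd(8,1) + gcd(1,4) = 3+1+1 = 5.
Pick's theorem gives I = A − B/2 + 1 = 33/2 − 5/2 + 1 = 15.

15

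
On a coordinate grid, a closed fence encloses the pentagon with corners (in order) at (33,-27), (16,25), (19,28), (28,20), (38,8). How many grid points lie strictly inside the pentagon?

495

Using the shoelace formula, 2A = |[33·25 − 16·(-27)] + [16·28 − 19·25] + [19·20 − 28·28] + [28·8 − 38·20] + [38·(-27) − 33·8]| = 1000, so the area is 500.
Summing gcd(|Δx|,|Δy|) over the edges gives the boundary count: gcd(17,52) + gcd(3,3) + gcd(9,8) + gcd(10,12) + gcd(5,35) = 1+3+1+2+5 = 12.
By Pick's theorem A = I + B/2 − 1, so I = 500 − 12/2 + 1 = 495.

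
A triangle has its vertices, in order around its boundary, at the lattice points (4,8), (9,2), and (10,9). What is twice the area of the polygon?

41

By the shoelace formula, twice the signed area is |(4·2 − 9·8) + (9·9 − 10·2) + (10·8 − 4·9)| = 41, so the area is 41/2.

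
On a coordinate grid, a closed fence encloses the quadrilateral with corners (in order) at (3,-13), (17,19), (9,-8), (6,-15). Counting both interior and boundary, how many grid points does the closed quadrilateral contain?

78

Using the shoelace formula, 2A = |(3·19 − 17·(-13)) + (17·(-8) − 9·19) + (9·(-15) − 6·(-8)) + (6·(-13) − 3·(-15))| = 149, so the area is 149/2.
Along each edge there are gcd(|Δx|,|Δy|)+1 lattice points, so counting each shared vertex once the boundary has gcd(14,32) + gcd(8,27) + gcd(3,7) + gcd(3,2) = 2+1+1+1 = 5.
Pick's theorem gives I = A − B/2 + 1 = 149/2 − 5/2 + 1 = 73, so the closed region contains I + B = 73 + 5 = 78 lattice points.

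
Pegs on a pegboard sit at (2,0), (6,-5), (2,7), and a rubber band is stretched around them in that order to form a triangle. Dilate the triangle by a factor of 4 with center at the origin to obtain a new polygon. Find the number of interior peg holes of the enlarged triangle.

201

By the shoelace formula, twice the signed area is |(2·(-5) − 6·0) + (6·7 − 2·(-5)) + (2·0 − 2·7)| = 28, so the area is 14.
Along each edge there are gcd(|Δx|,|Δy|)+1 lattice points, so counting each shared vertex once the boundary has gcd(4,5) + gcd(4,12) + gcd(0,7) = 1+4+7 = 12.
Scaling by 4 multiplies the area by 4² = 16 (so the new area is 224) and multiplies the boundary lattice-point count by 4, giving 48.
By Pick's theorem, the interior count of the dilated polygon is 224 − 48/2 + 1 = 201.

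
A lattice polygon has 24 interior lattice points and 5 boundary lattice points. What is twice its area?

By Pick's theorem, A = I + B/2 − 1 = 24 + 5/2 − 1 = 51/2.
Hence 2A = 51.

51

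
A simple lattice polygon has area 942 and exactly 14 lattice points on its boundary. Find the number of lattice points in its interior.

Pick's theorem A = I + B/2 − 1 rearranges to I = A − B/2 + 1 = 942 − 14/2 + 1 = 936.

936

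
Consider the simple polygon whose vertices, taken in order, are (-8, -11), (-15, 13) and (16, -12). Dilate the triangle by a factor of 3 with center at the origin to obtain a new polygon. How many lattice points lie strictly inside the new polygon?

By the shoelace formula, twice the signed area is |[(-8)·13 − (-15)·(-11)] + [(-15)·(-12) − 16·13] + [16·(-11) − (-8)·(-12)]| = 569, so the area is 284.5.
Along each edge there are gcd(|Δx|,|Δy|)+1 lattice points, so counting each shared vertex once the boundary has gcd(7,24) + gcd(31,25) + gcd(24,1) = 1+1+1 = 3.
Scaling by 3 multiplies the area by 3² = 9 (so the new area is 5121/2) and multiplies the boundary lattice-point count by 3, giving 9.
By Pick's theorem, the interior count of the dilated polygon is 5121/2 − 9/2 + 1 = 2557.

2557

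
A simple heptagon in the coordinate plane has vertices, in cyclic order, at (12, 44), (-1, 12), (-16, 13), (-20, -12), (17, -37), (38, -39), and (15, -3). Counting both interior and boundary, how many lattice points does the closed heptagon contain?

The shoelace formula gives twice the area as |[12·12 − (-1)·44] + [(-1)·13 − (-16)·12] + [(-16)·(-12) − (-20)·13] + [(-20)·(-37) − 17·(-12)] + [17·(-39) − 38·(-37)] + [38·(-3) − 15·(-39)] + [15·44 − 12·(-3)]| = 3673, so the area is 1836.5.
The number of boundary lattice points is Σ gcd(|Δx|,|Δy|) = gcd(13,32) + gcd(15,1) + gcd(4,25) + gcd(37,25) + gcd(21,2) + gcd(23,36) + gcd(3,47) = 1+1+1+1+1+1+1 = 7.
Pick's theorem gives I = A − B/2 + 1 = 1836.5 − 7/2 + 1 = 1834, so the closed region contains I + B = 1834 + 7 = 1841 lattice points.

1841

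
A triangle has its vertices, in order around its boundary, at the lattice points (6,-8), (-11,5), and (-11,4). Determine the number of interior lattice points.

By the shoelace formula, twice the signed area is |(6·5 − (-11)·(-8)) + ((-11)·4 − (-11)·5) + ((-11)·(-8) − 6·4)| = 17, so the area is 17/2.
Along each edge there are gcd(|Δx|,|Δy|)+1 lattice points, so counting each shared vertex once the boundary has gcd(17,13) + gcd(0,1) + gcd(17,12) = 1+1+1 = 3.
Pick's theorem gives I = A − B/2 + 1 = 17/2 − 3/2 + 1 = 8.

8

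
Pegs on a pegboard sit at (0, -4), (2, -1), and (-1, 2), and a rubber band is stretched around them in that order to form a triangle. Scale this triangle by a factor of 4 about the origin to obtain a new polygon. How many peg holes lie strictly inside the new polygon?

111

Using the shoelace formula, 2A = |(0·(-1) − 2·(-4)) + (2·2 − (-1)·(-1)) + ((-1)·(-4) − 0·2)| = 15, so the area is 15/2.
Along each edge there are gcd(|Δx|,|Δy|)+1 lattice points, so counting each shared vertex once the boundary has gcd(2,3) + gcd(3,3) + gcd(1,6) = 1+3+1 = 5.
Scaling by 4 multiplies the area by 4² = 16 (so the new area is 120) and multiplies the boundary lattice-point count by 4, giving 20.
By Pick's theorem, the interior count of the dilated polygon is 120 − 20/2 + 1 = 111.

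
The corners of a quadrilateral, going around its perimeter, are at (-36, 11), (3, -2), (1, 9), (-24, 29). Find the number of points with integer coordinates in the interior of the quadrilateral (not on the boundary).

Using the shoelace formula, 2A = |((-36)·(-2) − 3·11) + (3·9 − 1·(-2)) + (1·29 − (-24)·9) + ((-24)·11 − (-36)·29)| = 1093, so the area is 546.5.
The number of boundary lattice points is Σ gcd(|Δx|,|Δy|) = gcd(39,13) + gcd(2,11) + gcd(25,20) + gcd(12,18) = 13+1+5+6 = 25.
Pick's theorem gives I = A − B/2 + 1 = 546.5 − 25/2 + 1 = 535.

535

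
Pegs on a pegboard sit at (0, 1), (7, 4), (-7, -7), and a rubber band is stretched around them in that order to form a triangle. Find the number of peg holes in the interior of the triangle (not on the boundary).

17

Using the shoelace formula, 2A = |[0·4 − 7·1] + [7·(-7) − (-7)·4] + [(-7)·1 − 0·(-7)]| = 35, so the area is 35/2.
Along each edge there are gcd(|Δx|,|Δy|)+1 lattice points, so counting each shared vertex once the boundary has gcd(7,3) + gcd(14,11) + gcd(7,8) = 1+1+1 = 3.
By Pick's theorem A = I + B/2 − 1, so I = 35/2 − 3/2 + 1 = 17.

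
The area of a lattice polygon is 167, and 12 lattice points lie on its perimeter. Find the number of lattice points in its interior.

Pick's theorem A = I + B/2 − 1 rearranges to I = A − B/2 + 1 = 167 − 12/2 + 1 = 162.

162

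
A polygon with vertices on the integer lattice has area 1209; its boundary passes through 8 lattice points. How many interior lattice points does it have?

1206

From Pick's theorem, I = A − B/2 + 1 = 1209 − 8/2 + 1 = 1206.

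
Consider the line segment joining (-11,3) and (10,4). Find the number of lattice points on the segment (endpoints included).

The number of lattice points on a segment between lattice points is gcd(|Δx|,|Δy|) + 1 = gcd(21,1) + 1 = 1 + 1 = 2.

2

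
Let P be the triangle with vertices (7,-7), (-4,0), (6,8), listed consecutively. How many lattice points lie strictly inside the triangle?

The shoelace formula gives twice the area as |(7·0 − (-4)·(-7)) + ((-4)·8 − 6·0) + (6·(-7) − 7·8)| = 158, so the area is 79.
The number of boundary lattice points is Σ gcd(|Δx|,|Δy|) = gcd(11,7) + gcd(10,8) + gcd(1,15) = 1+2+1 = 4.
By Pick's theorem A = I + B/2 − 1, so I = 79 − 4/2 + 1 = 78.

78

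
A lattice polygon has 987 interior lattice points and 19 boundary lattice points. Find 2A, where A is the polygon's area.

Pick's theorem states A = I + B/2 − 1, so A = 987 + 19/2 − 1 = 1991/2.
Hence 2A = 1991.

1991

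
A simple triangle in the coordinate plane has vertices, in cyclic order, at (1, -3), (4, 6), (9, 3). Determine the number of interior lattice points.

By the shoelace formula, twice the signed area is |(1·6 − 4·(-3)) + (4·3 − 9·6) + (9·(-3) − 1·3)| = 54, so the area is 27.
Along each edge there are gcd(|Δx|,|Δy|)+1 lattice points, so counting each shared vertex once the boundary has gcd(3,9) + gcd(5,3) + gcd(8,6) = 3+1+2 = 6.
By Pick's theorem A = I + B/2 − 1, so I = 27 − 6/2 + 1 = 25.

25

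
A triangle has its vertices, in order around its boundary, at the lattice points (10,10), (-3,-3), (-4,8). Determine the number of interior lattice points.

71

Using the shoelace formula, 2A = |(10·(-3) − (-3)·10) + ((-3)·8 − (-4)·(-3)) + ((-4)·10 − 10·8)| = 156, so the area is 78.
Along each edge there are gcd(|Δx|,|Δy|)+1 lattice points, so counting each shared vertex once the boundary has gcd(13,13) + gcd(1,11) + gcd(14,2) = 13+1+2 = 16.
By Pick's theorem A = I + B/2 − 1, so I = 78 − 16/2 + 1 = 71.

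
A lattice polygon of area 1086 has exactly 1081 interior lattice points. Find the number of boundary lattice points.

12

Pick's theorem gives A = I + B/2 − 1, so B = 2(A − I + 1) = 2(1086 − 1081 + 1) = 12.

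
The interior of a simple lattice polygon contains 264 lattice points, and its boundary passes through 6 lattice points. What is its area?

By Pick's theorem, A = I + B/2 − 1 = 264 + 6/2 − 1 = 266.

266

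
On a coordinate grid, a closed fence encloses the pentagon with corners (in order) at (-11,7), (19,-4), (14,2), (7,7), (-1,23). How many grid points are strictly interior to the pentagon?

Using the shoelace formula, 2A = |((-11)·(-4) − 19·7) + (19·2 − 14·(-4)) + (14·7 − 7·2) + (7·23 − (-1)·7) + ((-1)·7 − (-11)·23)| = 503, so the area is 503/2.
The number of boundary lattice points is Σ gcd(|Δx|,|Δy|) = gcd(30,11) + gcd(5,6) + gcd(7,5) + gcd(8,16) + gcd(10,16) = 1+1+1+8+2 = 13.
Pick's theorem gives I = A − B/2 + 1 = 503/2 − 13/2 + 1 = 246.

246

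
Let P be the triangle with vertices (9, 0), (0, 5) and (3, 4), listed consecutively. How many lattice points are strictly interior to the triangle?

2

By the shoelace formula, twice the signed area is |(9·5 − 0·0) + (0·4 − 3·5) + (3·0 − 9·4)| = 6, so the area is 3.
The number of boundary lattice points is Σ gcd(|Δx|,|Δy|) = gcd(9,5) + gcd(3,1) + gcd(6,4) = 1+1+2 = 4.
Pick's theorem gives I = A − B/2 + 1 = 3 − 4/2 + 1 = 2.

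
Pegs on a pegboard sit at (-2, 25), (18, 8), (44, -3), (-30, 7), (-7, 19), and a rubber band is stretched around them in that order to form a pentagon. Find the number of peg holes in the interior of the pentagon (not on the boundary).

654

By the shoelace formula, twice the signed area is |((-2)·8 − 18·25) + (18·(-3) − 44·8) + (44·7 − (-30)·(-3)) + ((-30)·19 − (-7)·7) + ((-7)·25 − (-2)·19)| = 1312, so the area is 656.
Summing gcd(|Δx|,|Δy|) over the edges gives the boundary count: gcd(20,17) + gcd(26,11) + gcd(74,10) + gcd(23,12) + gcd(5,6) = 1+1+2+1+1 = 6.
Pick's theorem gives I = A − B/2 + 1 = 656 − 6/2 + 1 = 654.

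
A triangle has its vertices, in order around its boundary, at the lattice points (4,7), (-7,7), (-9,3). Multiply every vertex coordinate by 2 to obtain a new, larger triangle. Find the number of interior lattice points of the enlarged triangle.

The shoelace formula gives twice the area as |[4·7 − (-7)·7] + [(-7)·3 − (-9)·7] + [(-9)·7 − 4·3]| = 44, so the area is 22.
The number of boundary lattice points is Σ gcd(|Δx|,|Δy|) = gcd(11,0) + gcd(2,4) + gcd(13,4) = 11+2+1 = 14.
Scaling by 2 multiplies the area by 2² = 4 (so the new area is 88) and multiplies the boundary lattice-point count by 2, giving 28.
By Pick's theorem, the interior count of the dilated polygon is 88 − 28/2 + 1 = 75.

75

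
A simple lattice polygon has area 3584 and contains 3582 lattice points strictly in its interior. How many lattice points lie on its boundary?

6

Pick's theorem gives A = I + B/2 − 1, so B = 2(A − I + 1) = 2(3584 − 3582 + 1) = 6.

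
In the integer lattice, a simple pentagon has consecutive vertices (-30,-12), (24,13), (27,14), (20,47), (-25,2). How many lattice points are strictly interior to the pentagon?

1200

By the shoelace formula, twice the signed area is |[(-30)·13 − 24·(-12)] + [24·14 − 27·13] + [27·47 − 20·14] + [20·2 − (-25)·47] + [(-25)·(-12) − (-30)·2]| = 2447, so the area is 2447/2.
Along each edge there are gcd(|Δx|,|Δy|)+1 lattice points, so counting each shared vertex once the boundary has gcd(54,25) + gcd(3,1) + gcd(7,33) + gcd(45,45) + gcd(5,14) = 1+1+1+45+1 = 49.
By Pick's theorem A = I + B/2 − 1, so I = 2447/2 − 49/2 + 1 = 1200.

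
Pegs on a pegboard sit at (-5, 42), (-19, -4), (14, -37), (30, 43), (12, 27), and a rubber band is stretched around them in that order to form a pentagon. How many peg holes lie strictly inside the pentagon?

The shoelace formula gives twice the area as |[(-5)·(-4) − (-19)·42] + [(-19)·(-37) − 14·(-4)] + [14·43 − 30·(-37)] + [30·27 − 12·43] + [12·42 − (-5)·27]| = 4222, so the area is 2111.
Along each edge there are gcd(|Δx|,|Δy|)+1 lattice points, so counting each shared vertex once the boundary has gcd(14,46) + gcd(33,33) + gcd(16,80) + gcd(18,16) + gcd(17,15) = 2+33+16+2+1 = 54.
By Pick's theorem A = I + B/2 − 1, so I = 2111 − 54/2 + 1 = 2085.

2085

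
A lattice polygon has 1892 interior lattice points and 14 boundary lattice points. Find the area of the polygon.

Pick's theorem states A = I + B/2 − 1, so A = 1892 + 14/2 − 1 = 1898.

1898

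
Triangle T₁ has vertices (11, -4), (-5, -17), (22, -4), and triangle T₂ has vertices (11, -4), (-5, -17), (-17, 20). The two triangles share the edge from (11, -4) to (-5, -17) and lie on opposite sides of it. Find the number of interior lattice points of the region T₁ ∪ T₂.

The union is the simple quadrilateral with vertices (11, -4), (22, -4), (-5, -17), (-17, 20) in order.
Using the shoelace formula, 2A = |(11·(-4) − 22·(-4)) + (22·(-17) − (-5)·(-4)) + ((-5)·20 − (-17)·(-17)) + ((-17)·(-4) − 11·20)| = 891, so the area is 891/2.
Along each edge there are gcd(|Δx|,|Δy|)+1 lattice points, so counting each shared vertex once the boundary has gcd(11,0) + gcd(27,13) + gcd(12,37) + gcd(28,24) = 11+1+1+4 = 17.
By Pick's theorem I = A − B/2 + 1 = 891/2 − 17/2 + 1 = 438.

438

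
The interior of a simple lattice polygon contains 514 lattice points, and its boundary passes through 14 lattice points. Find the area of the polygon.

By Pick's theorem, A = I + B/2 − 1 = 514 + 14/2 − 1 = 520.

520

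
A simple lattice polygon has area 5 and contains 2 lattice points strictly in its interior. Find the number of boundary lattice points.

8

Pick's theorem gives A = I + B/2 − 1, so B = 2(A − I + 1) = 2(5 − 2 + 1) = 8.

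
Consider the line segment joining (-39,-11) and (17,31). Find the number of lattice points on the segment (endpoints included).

The number of lattice points on a segment between lattice points is gcd(|Δx|,|Δy|) + 1 = gcd(56,42) + 1 = 14 + 1 = 15.

15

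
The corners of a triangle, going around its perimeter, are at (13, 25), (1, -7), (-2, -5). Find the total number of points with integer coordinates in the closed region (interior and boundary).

71

The shoelace formula gives twice the area as |(13·(-7) − 1·25) + (1·(-5) − (-2)·(-7)) + ((-2)·25 − 13·(-5))| = 120, so the area is 60.
Summing gcd(|Δx|,|Δy|) over the edges gives the boundary count: gcd(12,32) + gcd(3,2) + gcd(15,30) = 4+1+15 = 20.
Pick's theorem gives I = A − B/2 + 1 = 60 − 20/2 + 1 = 51, so the closed region contains I + B = 51 + 20 = 71 lattice points.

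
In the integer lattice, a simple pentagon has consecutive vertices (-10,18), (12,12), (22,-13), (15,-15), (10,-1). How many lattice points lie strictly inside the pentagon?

The shoelace formula gives twice the area as |((-10)·12 − 12·18) + (12·(-13) − 22·12) + (22·(-15) − 15·(-13)) + (15·(-1) − 10·(-15)) + (10·18 − (-10)·(-1))| = 586, so the area is 293.
Along each edge there are gcd(|Δx|,|Δy|)+1 lattice points, so counting each shared vertex once the boundary has gcd(22,6) + gcd(10,25) + gcd(7,2) + gcd(5,14) + gcd(20,19) = 2+5+1+1+1 = 10.
By Pick's theorem A = I + B/2 − 1, so I = 293 − 10/2 + 1 = 289.

289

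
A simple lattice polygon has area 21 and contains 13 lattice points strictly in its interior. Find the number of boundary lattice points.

Pick's theorem gives A = I + B/2 − 1, so B = 2(A − I + 1) = 2(21 − 13 + 1) = 18.

18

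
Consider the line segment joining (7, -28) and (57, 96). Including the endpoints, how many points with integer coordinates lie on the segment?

3

The number of lattice points on a segment between lattice points is gcd(|Δx|,|Δy|) + 1 = gcd(50,124) + 1 = 2 + 1 = 3.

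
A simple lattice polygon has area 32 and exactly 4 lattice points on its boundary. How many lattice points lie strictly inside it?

31

From Pick's theorem, I = A − B/2 + 1 = 32 − 4/2 + 1 = 31.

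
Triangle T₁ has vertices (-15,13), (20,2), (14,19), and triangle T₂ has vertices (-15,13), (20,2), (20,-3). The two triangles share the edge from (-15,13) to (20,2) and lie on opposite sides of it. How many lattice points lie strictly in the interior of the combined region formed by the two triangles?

349

The union is the simple quadrilateral with vertices (-15,13), (14,19), (20,2), (20,-3) in order.
By the shoelace formula, twice the signed area is |((-15)·19 − 14·13) + (14·2 − 20·19) + (20·(-3) − 20·2) + (20·13 − (-15)·(-3))| = 704, so the area is 352.
Summing gcd(|Δx|,|Δy|) over the edges gives the boundary count: gcd(29,6) + gcd(6,17) + gcd(0,5) + gcd(35,16) = 1+1+5+1 = 8.
By Pick's theorem I = A − B/2 + 1 = 352 − 8/2 + 1 = 349.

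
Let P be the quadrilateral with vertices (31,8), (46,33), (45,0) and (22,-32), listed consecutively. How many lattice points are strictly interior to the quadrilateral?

Using the shoelace formula, 2A = |(31·33 − 46·8) + (46·0 − 45·33) + (45·(-32) − 22·0) + (22·8 − 31·(-32))| = 1102, so the area is 551.
Along each edge there are gcd(|Δx|,|Δy|)+1 lattice points, so counting each shared vertex once the boundary has gcd(15,25) + gcd(1,33) + gcd(23,32) + gcd(9,40) = 5+1+1+1 = 8.
By Pick's theorem A = I + B/2 − 1, so I = 551 − 8/2 + 1 = 548.

548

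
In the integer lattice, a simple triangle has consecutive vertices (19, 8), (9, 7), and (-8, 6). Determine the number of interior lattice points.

The shoelace formula gives twice the area as |[19·7 − 9·8] + [9·6 − (-8)·7] + [(-8)·8 − 19·6]| = 7, so the area is 3.5.
The number of boundary lattice points is Σ gcd(|Δx|,|Δy|) = gcd(10,1) + gcd(17,1) + gcd(27,2) = 1+1+1 = 3.
Pick's theorem gives I = A − B/2 + 1 = 3.5 − 3/2 + 1 = 3.

3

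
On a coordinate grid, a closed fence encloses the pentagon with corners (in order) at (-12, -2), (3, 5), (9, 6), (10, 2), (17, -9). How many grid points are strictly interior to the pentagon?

193

By the shoelace formula, twice the signed area is |[(-12)·5 − 3·(-2)] + [3·6 − 9·5] + [9·2 − 10·6] + [10·(-9) − 17·2] + [17·(-2) − (-12)·(-9)]| = 389, so the area is 194.5.
The number of boundary lattice points is Σ gcd(|Δx|,|Δy|) = gcd(15,7) + gcd(6,1) + gcd(1,4) + gcd(7,11) + gcd(29,7) = 1+1+1+1+1 = 5.
By Pick's theorem A = I + B/2 − 1, so I = 194.5 − 5/2 + 1 = 193.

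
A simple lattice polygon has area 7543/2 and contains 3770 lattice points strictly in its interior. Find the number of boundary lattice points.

5

Pick's theorem gives A = I + B/2 − 1, so B = 2(A − I + 1) = 2(7543/2 − 3770 + 1) = 5.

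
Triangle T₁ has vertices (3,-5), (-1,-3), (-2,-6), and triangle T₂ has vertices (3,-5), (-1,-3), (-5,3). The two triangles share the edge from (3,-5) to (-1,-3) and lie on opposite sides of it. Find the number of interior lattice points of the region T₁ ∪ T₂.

10

The union is the simple quadrilateral with vertices (3,-5), (-2,-6), (-1,-3), (-5,3) in order.
By the shoelace formula, twice the signed area is |[3·(-6) − (-2)·(-5)] + [(-2)·(-3) − (-1)·(-6)] + [(-1)·3 − (-5)·(-3)] + [(-5)·(-5) − 3·3]| = 30, so the area is 15.
The number of boundary lattice points is Σ gcd(|Δx|,|Δy|) = gcd(5,1) + gcd(1,3) + gcd(4,6) + gcd(8,8) = 1+1+2+8 = 12.
By Pick's theorem I = A − B/2 + 1 = 15 − 12/2 + 1 = 10.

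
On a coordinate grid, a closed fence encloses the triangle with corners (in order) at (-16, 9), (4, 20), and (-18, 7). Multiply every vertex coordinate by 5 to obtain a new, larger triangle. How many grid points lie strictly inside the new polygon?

By the shoelace formula, twice the signed area is |((-16)·20 − 4·9) + (4·7 − (-18)·20) + ((-18)·9 − (-16)·7)| = 18, so the area is 9.
Summing gcd(|Δx|,|Δy|) over the edges gives the boundary count: gcd(20,11) + gcd(22,13) + gcd(2,2) = 1+1+2 = 4.
Scaling by 5 multiplies the area by 5² = 25 (so the new area is 225) and multiplies the boundary lattice-point count by 5, giving 20.
By Pick's theorem, the interior count of the dilated polygon is 225 − 20/2 + 1 = 216.

216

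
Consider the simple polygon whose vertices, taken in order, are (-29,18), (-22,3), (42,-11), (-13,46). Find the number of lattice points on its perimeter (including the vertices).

8

Along each edge there are gcd(|Δx|,|Δy|)+1 lattice points, so counting each shared vertex once the boundary has gcd(7,15) + gcd(64,14) + gcd(55,57) + gcd(16,28) = 1+2+1+4 = 8.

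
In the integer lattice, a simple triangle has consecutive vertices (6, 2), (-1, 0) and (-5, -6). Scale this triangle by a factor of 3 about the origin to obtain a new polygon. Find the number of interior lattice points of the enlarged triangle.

148

The shoelace formula gives twice the area as |[6·0 − (-1)·2] + [(-1)·(-6) − (-5)·0] + [(-5)·2 − 6·(-6)]| = 34, so the area is 17.
The number of boundary lattice points is Σ gcd(|Δx|,|Δy|) = gcd(7,2) + gcd(4,6) + gcd(11,8) = 1+2+1 = 4.
Scaling by 3 multiplies the area by 3² = 9 (so the new area is 153) and multiplies the boundary lattice-point count by 3, giving 12.
By Pick's theorem, the interior count of the dilated polygon is 153 − 12/2 + 1 = 148.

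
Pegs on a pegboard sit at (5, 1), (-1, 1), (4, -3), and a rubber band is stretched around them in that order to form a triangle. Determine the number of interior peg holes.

By the shoelace formula, twice the signed area is |[5·1 − (-1)·1] + [(-1)·(-3) − 4·1] + [4·1 − 5·(-3)]| = 24, so the area is 12.
The number of boundary lattice points is Σ gcd(|Δx|,|Δy|) = gcd(6,0) + gcd(5,4) + gcd(1,4) = 6+1+1 = 8.
By Pick's theorem A = I + B/2 − 1, so I = 12 − 8/2 + 1 = 9.

9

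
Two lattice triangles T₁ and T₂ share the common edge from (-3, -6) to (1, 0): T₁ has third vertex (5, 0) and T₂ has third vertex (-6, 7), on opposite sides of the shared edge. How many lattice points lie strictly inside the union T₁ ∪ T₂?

41

The union is the simple quadrilateral with vertices (-3, -6), (5, 0), (1, 0), (-6, 7) in order.
By the shoelace formula, twice the signed area is |[(-3)·0 − 5·(-6)] + [5·0 − 1·0] + [1·7 − (-6)·0] + [(-6)·(-6) − (-3)·7]| = 94, so the area is 47.
The number of boundary lattice points is Σ gcd(|Δx|,|Δy|) = gcd(8,6) + gcd(4,0) + gcd(7,7) + gcd(3,13) = 2+4+7+1 = 14.
By Pick's theorem I = A − B/2 + 1 = 47 − 14/2 + 1 = 41.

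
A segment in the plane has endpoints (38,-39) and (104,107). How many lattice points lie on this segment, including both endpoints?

3

The number of lattice points on a segment between lattice points is gcd(|Δx|,|Δy|) + 1 = gcd(66,146) + 1 = 2 + 1 = 3.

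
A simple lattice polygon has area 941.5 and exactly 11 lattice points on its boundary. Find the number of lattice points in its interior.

937

Pick's theorem A = I + B/2 − 1 rearranges to I = A − B/2 + 1 = 941.5 − 11/2 + 1 = 937.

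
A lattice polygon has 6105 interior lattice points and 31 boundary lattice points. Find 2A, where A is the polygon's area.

12239

By Pick's theorem, A = I + B/2 − 1 = 6105 + 31/2 − 1 = 12239/2.
Hence 2A = 12239.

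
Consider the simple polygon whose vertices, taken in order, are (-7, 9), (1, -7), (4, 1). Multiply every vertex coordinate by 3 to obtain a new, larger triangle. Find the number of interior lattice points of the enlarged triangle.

490

Using the shoelace formula, 2A = |[(-7)·(-7) − 1·9] + [1·1 − 4·(-7)] + [4·9 − (-7)·1]| = 112, so the area is 56.
Summing gcd(|Δx|,|Δy|) over the edges gives the boundary count: gcd(8,16) + gcd(3,8) + gcd(11,8) = 8+1+1 = 10.
Scaling by 3 multiplies the area by 3² = 9 (so the new area is 504) and multiplies the boundary lattice-point count by 3, giving 30.
By Pick's theorem, the interior count of the dilated polygon is 504 − 30/2 + 1 = 490.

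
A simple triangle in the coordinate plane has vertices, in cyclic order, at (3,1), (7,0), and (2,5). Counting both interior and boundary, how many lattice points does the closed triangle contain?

The shoelace formula gives twice the area as |(3·0 − 7·1) + (7·5 − 2·0) + (2·1 − 3·5)| = 15, so the area is 15/2.
Along each edge there are gcd(|Δx|,|Δy|)+1 lattice points, so counting each shared vertex once the boundary has gcd(4,1) + gcd(5,5) + gcd(1,4) = 1+5+1 = 7.
Pick's theorem gives I = A − B/2 + 1 = 15/2 − 7/2 + 1 = 5, so the closed region contains I + B = 5 + 7 = 12 lattice points.

12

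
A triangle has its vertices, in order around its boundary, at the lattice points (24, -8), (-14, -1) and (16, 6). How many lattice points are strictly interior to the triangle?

Using the shoelace formula, 2A = |(24·(-1) − (-14)·(-8)) + ((-14)·6 − 16·(-1)) + (16·(-8) − 24·6)| = 476, so the area is 238.
Summing gcd(|Δx|,|Δy|) over the edges gives the boundary count: gcd(38,7) + gcd(30,7) + gcd(8,14) = 1+1+2 = 4.
Pick's theorem gives I = A − B/2 + 1 = 238 − 4/2 + 1 = 237.

237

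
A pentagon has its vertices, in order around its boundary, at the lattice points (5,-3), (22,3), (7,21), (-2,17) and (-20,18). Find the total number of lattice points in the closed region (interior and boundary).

By the shoelace formula, twice the signed area is |(5·3 − 22·(-3)) + (22·21 − 7·3) + (7·17 − (-2)·21) + ((-2)·18 − (-20)·17) + ((-20)·(-3) − 5·18)| = 957, so the area is 957/2.
Along each edge there are gcd(|Δx|,|Δy|)+1 lattice points, so counting each shared vertex once the boundary has gcd(17,6) + gcd(15,18) + gcd(9,4) + gcd(18,1) + gcd(25,21) = 1+3+1+1+1 = 7.
Pick's theorem gives I = A − B/2 + 1 = 957/2 − 7/2 + 1 = 476, so the closed region contains I + B = 476 + 7 = 483 lattice points.

483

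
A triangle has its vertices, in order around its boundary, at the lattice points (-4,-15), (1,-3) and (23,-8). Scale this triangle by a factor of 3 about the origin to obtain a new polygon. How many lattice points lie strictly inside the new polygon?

The shoelace formula gives twice the area as |((-4)·(-3) − 1·(-15)) + (1·(-8) − 23·(-3)) + (23·(-15) − (-4)·(-8))| = 289, so the area is 144.5.
Along each edge there are gcd(|Δx|,|Δy|)+1 lattice points, so counting each shared vertex once the boundary has gcd(5,12) + gcd(22,5) + gcd(27,7) = 1+1+1 = 3.
Scaling by 3 multiplies the area by 3² = 9 (so the new area is 1300.5) and multiplies the boundary lattice-point count by 3, giving 9.
By Pick's theorem, the interior count of the dilated polygon is 1300.5 − 9/2 + 1 = 1297.

1297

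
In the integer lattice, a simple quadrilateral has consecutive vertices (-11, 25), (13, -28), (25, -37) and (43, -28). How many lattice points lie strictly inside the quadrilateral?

924

Using the shoelace formula, 2A = |((-11)·(-28) − 13·25) + (13·(-37) − 25·(-28)) + (25·(-28) − 43·(-37)) + (43·25 − (-11)·(-28))| = 1860, so the area is 930.
Summing gcd(|Δx|,|Δy|) over the edges gives the boundary count: gcd(24,53) + gcd(12,9) + gcd(18,9) + gcd(54,53) = 1+3+9+1 = 14.
By Pick's theorem A = I + B/2 − 1, so I = 930 − 14/2 + 1 = 924.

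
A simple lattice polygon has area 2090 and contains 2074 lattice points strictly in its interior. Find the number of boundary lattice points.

34

Pick's theorem gives A = I + B/2 − 1, so B = 2(A − I + 1) = 2(2090 − 2074 + 1) = 34.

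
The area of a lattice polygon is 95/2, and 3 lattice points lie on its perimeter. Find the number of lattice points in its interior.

47

From Pick's theorem, I = A − B/2 + 1 = 95/2 − 3/2 + 1 = 47.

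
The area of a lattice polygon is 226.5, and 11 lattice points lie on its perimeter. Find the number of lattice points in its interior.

Pick's theorem A = I + B/2 − 1 rearranges to I = A − B/2 + 1 = 226.5 − 11/2 + 1 = 222.

222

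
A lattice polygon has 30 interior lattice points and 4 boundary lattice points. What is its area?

By Pick's theorem, A = I + B/2 − 1 = 30 + 4/2 − 1 = 31.

31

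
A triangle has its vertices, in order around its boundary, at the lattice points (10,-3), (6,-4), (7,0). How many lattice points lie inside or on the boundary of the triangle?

11

By the shoelace formula, twice the signed area is |(10·(-4) − 6·(-3)) + (6·0 − 7·(-4)) + (7·(-3) − 10·0)| = 15, so the area is 15/2.
Summing gcd(|Δx|,|Δy|) over the edges gives the boundary count: gcd(4,1) + gcd(1,4) + gcd(3,3) = 1+1+3 = 5.
Pick's theorem gives I = A − B/2 + 1 = 15/2 − 5/2 + 1 = 6, so the closed region contains I + B = 6 + 5 = 11 lattice points.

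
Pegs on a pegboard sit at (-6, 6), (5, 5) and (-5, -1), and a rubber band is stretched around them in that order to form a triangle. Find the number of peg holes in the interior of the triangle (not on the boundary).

37

Using the shoelace formula, 2A = |[(-6)·5 − 5·6] + [5·(-1) − (-5)·5] + [(-5)·6 − (-6)·(-1)]| = 76, so the area is 38.
Summing gcd(|Δx|,|Δy|) over the edges gives the boundary count: gcd(11,1) + gcd(10,6) + gcd(1,7) = 1+2+1 = 4.
By Pick's theorem A = I + B/2 − 1, so I = 38 − 4/2 + 1 = 37.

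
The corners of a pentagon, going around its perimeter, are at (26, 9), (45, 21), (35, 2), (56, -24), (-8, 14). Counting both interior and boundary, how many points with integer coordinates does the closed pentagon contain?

654

Using the shoelace formula, 2A = |[26·21 − 45·9] + [45·2 − 35·21] + [35·(-24) − 56·2] + [56·14 − (-8)·(-24)] + [(-8)·9 − 26·14]| = 1300, so the area is 650.
The number of boundary lattice points is Σ gcd(|Δx|,|Δy|) = gcd(19,12) + gcd(10,19) + gcd(21,26) + gcd(64,38) + gcd(34,5) = 1+1+1+2+1 = 6.
Pick's theorem gives I = A − B/2 + 1 = 650 − 6/2 + 1 = 648, so the closed region contains I + B = 648 + 6 = 654 lattice points.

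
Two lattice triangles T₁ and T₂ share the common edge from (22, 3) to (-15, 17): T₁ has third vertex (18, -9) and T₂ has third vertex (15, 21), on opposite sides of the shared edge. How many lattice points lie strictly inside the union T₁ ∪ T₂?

The union is the simple quadrilateral with vertices (22, 3), (18, -9), (-15, 17), (15, 21) in order.
By the shoelace formula, twice the signed area is |(22·(-9) − 18·3) + (18·17 − (-15)·(-9)) + ((-15)·21 − 15·17) + (15·3 − 22·21)| = 1068, so the area is 534.
The number of boundary lattice points is Σ gcd(|Δx|,|Δy|) = gcd(4,12) + gcd(33,26) + gcd(30,4) + gcd(7,18) = 4+1+2+1 = 8.
By Pick's theorem I = A − B/2 + 1 = 534 − 8/2 + 1 = 531.

531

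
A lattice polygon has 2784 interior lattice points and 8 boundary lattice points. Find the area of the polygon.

2787

By Pick's theorem, A = I + B/2 − 1 = 2784 + 8/2 − 1 = 2787.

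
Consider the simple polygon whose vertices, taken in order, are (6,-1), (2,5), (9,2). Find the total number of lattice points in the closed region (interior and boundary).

19

Using the shoelace formula, 2A = |[6·5 − 2·(-1)] + [2·2 − 9·5] + [9·(-1) − 6·2]| = 30, so the area is 15.
Along each edge there are gcd(|Δx|,|Δy|)+1 lattice points, so counting each shared vertex once the boundary has gcd(4,6) + gcd(7,3) + gcd(3,3) = 2+1+3 = 6.
Pick's theorem gives I = A − B/2 + 1 = 15 − 6/2 + 1 = 13, so the closed region contains I + B = 13 + 6 = 19 lattice points.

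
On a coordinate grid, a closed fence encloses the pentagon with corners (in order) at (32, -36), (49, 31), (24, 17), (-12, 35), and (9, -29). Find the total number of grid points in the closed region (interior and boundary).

The shoelace formula gives twice the area as |[32·31 − 49·(-36)] + [49·17 − 24·31] + [24·35 − (-12)·17] + [(-12)·(-29) − 9·35] + [9·(-36) − 32·(-29)]| = 4526, so the area is 2263.
Summing gcd(|Δx|,|Δy|) over the edges gives the boundary count: gcd(17,67) + gcd(25,14) + gcd(36,18) + gcd(21,64) + gcd(23,7) = 1+1+18+1+1 = 22.
Pick's theorem gives I = A − B/2 + 1 = 2263 − 22/2 + 1 = 2253, so the closed region contains I + B = 2253 + 22 = 2275 lattice points.

2275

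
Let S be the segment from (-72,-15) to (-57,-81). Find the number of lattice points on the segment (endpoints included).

The number of lattice points on a segment between lattice points is gcd(|Δx|,|Δy|) + 1 = gcd(15,66) + 1 = 3 + 1 = 4.

4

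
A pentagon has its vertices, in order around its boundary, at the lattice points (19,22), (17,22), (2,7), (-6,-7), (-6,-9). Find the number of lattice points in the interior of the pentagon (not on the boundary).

89

Using the shoelace formula, 2A = |(19·22 − 17·22) + (17·7 − 2·22) + (2·(-7) − (-6)·7) + ((-6)·(-9) − (-6)·(-7)) + ((-6)·22 − 19·(-9))| = 198, so the area is 99.
Summing gcd(|Δx|,|Δy|) over the edges gives the boundary count: gcd(2,0) + gcd(15,15) + gcd(8,14) + gcd(0,2) + gcd(25,31) = 2+15+2+2+1 = 22.
Pick's theorem gives I = A − B/2 + 1 = 99 − 22/2 + 1 = 89.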